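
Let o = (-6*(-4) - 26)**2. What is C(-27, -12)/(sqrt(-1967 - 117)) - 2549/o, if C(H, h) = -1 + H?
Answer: -2549/4 + 14*I*sqrt(521)/521 ≈ -637.25 + 0.61335*I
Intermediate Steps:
o = 4 (o = (24 - 26)**2 = (-2)**2 = 4)
C(-27, -12)/(sqrt(-1967 - 117)) - 2549/o = (-1 - 27)/(sqrt(-1967 - 117)) - 2549/4 = -28*(-I*sqrt(521)/1042) - 2549*1/4 = -28*(-I*sqrt(521)/1042) - 2549/4 = -(-14)*I*sqrt(521)/521 - 2549/4 = 14*I*sqrt(521)/521 - 2549/4 = -2549/4 + 14*I*sqrt(521)/521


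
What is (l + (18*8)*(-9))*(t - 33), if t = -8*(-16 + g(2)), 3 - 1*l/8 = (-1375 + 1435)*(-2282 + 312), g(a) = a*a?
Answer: 59492664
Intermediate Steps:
g(a) = a**2
l = 945624 (l = 24 - 8*(-1375 + 1435)*(-2282 + 312) = 24 - 480*(-1970) = 24 - 8*(-118200) = 24 + 945600 = 945624)
t = 96 (t = -8*(-16 + 2**2) = -8*(-16 + 4) = -8*(-12) = 96)
(l + (18*8)*(-9))*(t - 33) = (945624 + (18*8)*(-9))*(96 - 33) = (945624 + 144*(-9))*63 = (945624 - 1296)*63 = 944328*63 = 59492664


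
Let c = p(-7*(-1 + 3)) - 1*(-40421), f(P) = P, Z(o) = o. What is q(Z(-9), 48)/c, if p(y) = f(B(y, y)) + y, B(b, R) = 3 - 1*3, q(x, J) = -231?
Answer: -77/13469 ≈ -0.0057168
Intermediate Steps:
B(b, R) = 0 (B(b, R) = 3 - 3 = 0)
p(y) = y (p(y) = 0 + y = y)
c = 40407 (c = -7*(-1 + 3) - 1*(-40421) = -7*2 + 40421 = -14 + 40421 = 40407)
q(Z(-9), 48)/c = -231/40407 = -231*1/40407 = -77/13469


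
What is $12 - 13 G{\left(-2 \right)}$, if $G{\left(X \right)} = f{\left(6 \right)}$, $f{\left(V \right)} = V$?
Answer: $-66$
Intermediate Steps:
$G{\left(X \right)} = 6$
$12 - 13 G{\left(-2 \right)} = 12 - 78 = -66$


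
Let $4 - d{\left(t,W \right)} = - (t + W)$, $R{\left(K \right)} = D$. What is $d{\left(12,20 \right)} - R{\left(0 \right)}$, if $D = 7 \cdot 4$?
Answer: $8$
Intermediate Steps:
$D = 28$
$R{\left(K \right)} = 28$
$d{\left(t,W \right)} = 4 + W + t$ ($d{\left(t,W \right)} = 4 - - (t + W) = 4 - - (W + t) = 4 - \left(- W - t\right) = 4 + \left(W + t\right) = 4 + W + t$)
$d{\left(12,20 \right)} - R{\left(0 \right)} = \left(4 + 20 + 12\right) - 28 = 36 - 28 = 8$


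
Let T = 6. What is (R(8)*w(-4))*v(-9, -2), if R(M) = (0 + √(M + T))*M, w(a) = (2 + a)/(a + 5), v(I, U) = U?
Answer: 32*√14 ≈ 119.73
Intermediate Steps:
w(a) = (2 + a)/(5 + a)
R(M) = M*√(6 + M) (R(M) = (0 + √(M + 6))*M = (0 + √(6 + M))*M = √(6 + M)*M = M*√(6 + M))
(R(8)*w(-4))*v(-9, -2) = ((8*√(6 + 8))*((2 - 4)/(5 - 4)))*(-2) = ((8*√14)*(-2/1))*(-2) = ((8*√14)*(1*(-2)))*(-2) = ((8*√14)*(-2))*(-2) = -16*√14*(-2) = 32*√14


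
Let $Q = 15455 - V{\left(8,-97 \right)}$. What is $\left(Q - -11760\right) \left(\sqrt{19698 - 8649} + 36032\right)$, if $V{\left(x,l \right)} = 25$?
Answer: $979710080 + 27190 \sqrt{11049} \approx 9.8257 \cdot 10^{8}$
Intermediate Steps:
$Q = 15430$ ($Q = 15455 - 25 = 15430$)
$\left(Q - -11760\right) \left(\sqrt{19698 - 8649} + 36032\right) = \left(15430 - -11760\right) \left(\sqrt{19698 - 8649} + 36032\right) = \left(15430 + 11760\right) \left(\sqrt{11049} + 36032\right) = 27190 \left(36032 + \sqrt{11049}\right) = 979710080 + 27190 \sqrt{11049}$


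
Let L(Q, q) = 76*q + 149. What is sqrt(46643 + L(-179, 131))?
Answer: 2*sqrt(14187) ≈ 238.22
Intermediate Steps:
L(Q, q) = 149 + 76*q
sqrt(46643 + L(-179, 131)) = sqrt(46643 + (149 + 76*131)) = sqrt(46643 + (149 + 9956)) = sqrt(46643 + 10105) = sqrt(56748) = 2*sqrt(14187)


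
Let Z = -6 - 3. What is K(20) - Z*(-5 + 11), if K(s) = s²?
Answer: 454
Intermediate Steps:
Z = -9
K(20) - Z*(-5 + 11) = 20² - (-9)*(-5 + 11) = 400 - (-9)*6 = 400 - 1*(-54) = 400 + 54 = 454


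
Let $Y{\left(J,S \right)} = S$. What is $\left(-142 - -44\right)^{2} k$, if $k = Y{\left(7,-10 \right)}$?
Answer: $-96040$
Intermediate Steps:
$k = -10$
$\left(-142 - -44\right)^{2} k = \left(-142 - -44\right)^{2} \left(-10\right) = \left(-142 + 44\right)^{2} \left(-10\right) = \left(-98\right)^{2} \left(-10\right) = 9604 \left(-10\right) = -96040$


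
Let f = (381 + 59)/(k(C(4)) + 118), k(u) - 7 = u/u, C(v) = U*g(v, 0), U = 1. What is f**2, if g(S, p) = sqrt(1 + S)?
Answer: 48400/3969 ≈ 12.195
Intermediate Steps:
C(v) = sqrt(1 + v) (C(v) = 1*sqrt(1 + v) = sqrt(1 + v))
k(u) = 8 (k(u) = 7 + u/u = 7 + 1 = 8)
f = 220/63 (f = (381 + 59)/(8 + 118) = 440/126 = 440*(1/126) = 220/63 ≈ 3.4921)
f**2 = (220/63)**2 = 48400/3969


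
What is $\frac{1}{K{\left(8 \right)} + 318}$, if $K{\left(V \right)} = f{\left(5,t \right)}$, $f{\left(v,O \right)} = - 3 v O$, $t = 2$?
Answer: $\frac{1}{288} \approx 0.0034722$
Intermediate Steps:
$f{\left(v,O \right)} = - 3 O v$
$K{\left(V \right)} = -30$ ($K{\left(V \right)} = \left(-3\right) 2 \cdot 5 = -30$)
$\frac{1}{K{\left(8 \right)} + 318} = \frac{1}{-30 + 318} = \frac{1}{288}$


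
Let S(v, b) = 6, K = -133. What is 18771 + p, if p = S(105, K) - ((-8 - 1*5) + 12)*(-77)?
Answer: 18700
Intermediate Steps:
p = -71 (p = 6 - ((-8 - 1*5) + 12)*(-77) = 6 - ((-8 - 5) + 12)*(-77) = 6 - (-13 + 12)*(-77) = 6 - (-1)*(-77) = 6 - 1*77 = 6 - 77 = -71)
18771 + p = 18771 - 71 = 18700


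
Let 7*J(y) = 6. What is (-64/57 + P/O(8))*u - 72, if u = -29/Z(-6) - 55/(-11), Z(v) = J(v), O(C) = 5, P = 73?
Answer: -787613/1710 ≈ -460.59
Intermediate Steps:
J(y) = 6/7 (J(y) = (1/7)*6 = 6/7)
Z(v) = 6/7
u = -173/6 (u = -29/6/7 - 55/(-11) = -29*7/6 - 55*(-1/11) = -203/6 + 5 = -173/6 ≈ -28.833)
(-64/57 + P/O(8))*u - 72 = (-64/57 + 73/5)*(-173/6) - 72 = (3841/285)*(-173/6) - 72 = -664493/1710 - 72 = -787613/1710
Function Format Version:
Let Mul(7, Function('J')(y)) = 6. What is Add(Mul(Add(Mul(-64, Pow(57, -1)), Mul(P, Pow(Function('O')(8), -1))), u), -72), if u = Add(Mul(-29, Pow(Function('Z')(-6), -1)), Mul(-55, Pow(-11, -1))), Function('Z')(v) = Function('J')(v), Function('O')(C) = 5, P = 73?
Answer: Rational(-787613, 1710) ≈ -460.59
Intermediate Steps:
Function('J')(y) = Rational(6, 7) (Function('J')(y) = Mul(Rational(1, 7), 6) = Rational(6, 7))
Function('Z')(v) = Rational(6, 7)
u = Rational(-173, 6) (u = Add(Mul(-29, Pow(Rational(6, 7), -1)), Mul(-55, Pow(-11, -1))) = Add(Mul(-29, Rational(7, 6)), Mul(-55, Rational(-1, 11))) = Add(Rational(-203, 6), 5) = Rational(-173, 6) ≈ -28.833)
Add(Mul(Add(Mul(-64, Pow(57, -1)), Mul(P, Pow(Function('O')(8), -1))), u), -72) = Add(Mul(Add(Mul(-64, Pow(57, -1)), Mul(73, Pow(5, -1))), Rational(-173, 6)), -72) = Add(Mul(Add(Mul(-64, Rational(1, 57)), Mul(73, Rational(1, 5))), Rational(-173, 6)), -72) = Add(Mul(Add(Rational(-64, 57), Rational(73, 5)), Rational(-173, 6)), -72) = Add(Mul(Rational(3841, 285), Rational(-173, 6)), -72) = Add(Rational(-664493, 1710), -72) = Rational(-787613, 1710)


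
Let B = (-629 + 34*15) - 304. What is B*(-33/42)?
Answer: 4653/14 ≈ 332.36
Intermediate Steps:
B = -423 (B = (-629 + 510) - 304 = -119 - 304 = -423)
B*(-33/42) = -(-13959)/42 = -423*(-11/14) = 4653/14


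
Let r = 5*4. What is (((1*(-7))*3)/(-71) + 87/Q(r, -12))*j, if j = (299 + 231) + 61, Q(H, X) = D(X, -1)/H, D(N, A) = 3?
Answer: 24349791/71 ≈ 3.4296e+5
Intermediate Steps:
r = 20
Q(H, X) = 3/H
j = 591 (j = 530 + 61 = 591)
(((1*(-7))*3)/(-71) + 87/Q(r, -12))*j = (((1*(-7))*3)/(-71) + 87/((3/20)))*591 = (-7*3*(-1/71) + 87/((3*(1/20))))*591 = (-21*(-1/71) + 87/(3/20))*591 = (21/71 + 87*(20/3))*591 = (21/71 + 580)*591 = (41201/71)*591 = 24349791/71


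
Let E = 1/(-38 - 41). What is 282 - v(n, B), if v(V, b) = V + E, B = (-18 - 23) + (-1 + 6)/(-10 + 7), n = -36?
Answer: 25123/79 ≈ 318.01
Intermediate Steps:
E = -1/79 (E = 1/(-79) = -1/79 ≈ -0.012658)
B = -128/3 (B = -41 + 5/(-3) = -41 + 5*(-⅓) = -41 - 5/3 = -128/3 ≈ -42.667)
v(V, b) = -1/79 + V (v(V, b) = V - 1/79 = -1/79 + V)
282 - v(n, B) = 282 - (-1/79 - 36) = 282 - 1*(-2845/79) = 282 + 2845/79 = 25123/79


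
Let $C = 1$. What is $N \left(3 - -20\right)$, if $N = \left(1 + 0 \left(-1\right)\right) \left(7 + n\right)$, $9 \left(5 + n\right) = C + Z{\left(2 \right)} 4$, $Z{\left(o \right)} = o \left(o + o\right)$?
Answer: $\frac{391}{3} \approx 130.33$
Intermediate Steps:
$Z{\left(o \right)} = 2 o^{2}$ ($Z{\left(o \right)} = o 2 o = 2 o^{2}$)
$n = - \frac{4}{3}$ ($n = -5 + \frac{1 + 2 \cdot 2^{2} \cdot 4}{9} = -5 + \frac{1 + 2 \cdot 4 \cdot 4}{9} = -5 + \frac{1 + 8 \cdot 4}{9} = -5 + \frac{1 + 32}{9} = -5 + \frac{1}{9} \cdot 33 = -5 + \frac{11}{3} = - \frac{4}{3} \approx -1.3333$)
$N = \frac{17}{3}$ ($N = \left(1 + 0 \left(-1\right)\right) \left(7 - \frac{4}{3}\right) = \left(1 + 0\right) \frac{17}{3} = 1 \cdot \frac{17}{3} = \frac{17}{3} \approx 5.6667$)
$N \left(3 - -20\right) = \frac{17 \left(3 - -20\right)}{3} = \frac{17 \left(3 + 20\right)}{3} = \frac{17}{3} \cdot 23 = \frac{391}{3}$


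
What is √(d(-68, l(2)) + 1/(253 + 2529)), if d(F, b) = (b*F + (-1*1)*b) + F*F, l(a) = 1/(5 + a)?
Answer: 355*√13884962/19474 ≈ 67.927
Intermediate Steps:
d(F, b) = F² - b + F*b (d(F, b) = (F*b - b) + F² = (-b + F*b) + F² = F² - b + F*b)
√(d(-68, l(2)) + 1/(253 + 2529)) = √(((-68)² - 1/(5 + 2) - 68/(5 + 2)) + 1/(253 + 2529)) = √((4624 - 1/7 - 68/7) + 1/2782) = √((4624 - 1*⅐ - 68*⅐) + 1/2782) = √((4624 - ⅐ - 68/7) + 1/2782) = √(32299/7 + 1/2782) = √(89855825/19474) = 355*√13884962/19474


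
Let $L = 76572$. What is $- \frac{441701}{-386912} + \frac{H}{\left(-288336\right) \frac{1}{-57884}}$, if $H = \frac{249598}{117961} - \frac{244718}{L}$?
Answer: $\frac{14560825135375434859}{15744886383327211296} \approx 0.9248$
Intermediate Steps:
$H = - \frac{4877480971}{4516254846}$ ($H = \frac{249598}{117961} - \frac{244718}{76572} = 249598 \cdot \frac{1}{117961} - \frac{122359}{38286} = \frac{249598}{117961} - \frac{122359}{38286} = - \frac{4877480971}{4516254846} \approx -1.08$)
$- \frac{441701}{-386912} + \frac{H}{\left(-288336\right) \frac{1}{-57884}} = - \frac{441701}{-386912} - \frac{4877480971}{4516254846 \left(- \frac{288336}{-57884}\right)} = \left(-441701\right) \left(- \frac{1}{386912}\right) - \frac{4877480971}{4516254846 \left(\left(-288336\right) \left(- \frac{1}{57884}\right)\right)} = \frac{441701}{386912} - \frac{4877480971}{4516254846 \cdot \frac{72084}{14471}} = \frac{441701}{386912} - \frac{70582027131341}{325549714319064} = \frac{14560825135375434859}{15744886383327211296}$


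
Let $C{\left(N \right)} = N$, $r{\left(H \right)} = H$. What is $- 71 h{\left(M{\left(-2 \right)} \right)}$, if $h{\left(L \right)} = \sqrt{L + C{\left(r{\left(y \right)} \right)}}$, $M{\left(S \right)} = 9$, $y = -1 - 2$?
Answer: $- 71 \sqrt{6} \approx -173.91$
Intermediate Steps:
$y = -3$
$h{\left(L \right)} = \sqrt{-3 + L}$ ($h{\left(L \right)} = \sqrt{L - 3} = \sqrt{-3 + L}$)
$- 71 h{\left(M{\left(-2 \right)} \right)} = - 71 \sqrt{-3 + 9} = - 71 \sqrt{6}$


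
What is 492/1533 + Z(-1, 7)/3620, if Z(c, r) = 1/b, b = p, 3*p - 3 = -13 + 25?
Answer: 2968911/9249100 ≈ 0.32099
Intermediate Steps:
p = 5 (p = 1 + (-13 + 25)/3 = 1 + (⅓)*12 = 1 + 4 = 5)
b = 5
Z(c, r) = ⅕ (Z(c, r) = 1/5 = ⅕)
492/1533 + Z(-1, 7)/3620 = 492/1533 + (⅕)/3620 = 492*(1/1533) + (⅕)*(1/3620) = 164/511 + 1/18100 = 2968911/9249100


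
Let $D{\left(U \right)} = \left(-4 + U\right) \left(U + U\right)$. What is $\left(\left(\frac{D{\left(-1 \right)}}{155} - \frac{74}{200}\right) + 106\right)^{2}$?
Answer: $\frac{107356488409}{9610000} \approx 11171.0$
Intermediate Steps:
$D{\left(U \right)} = 2 U \left(-4 + U\right)$ ($D{\left(U \right)} = \left(-4 + U\right) 2 U = 2 U \left(-4 + U\right)$)
$\left(\left(\frac{D{\left(-1 \right)}}{155} - \frac{74}{200}\right) + 106\right)^{2} = \left(\left(\frac{2 \left(-1\right) \left(-4 - 1\right)}{155} - \frac{74}{200}\right) + 106\right)^{2} = \left(\left(2 \left(-1\right) \left(-5\right) \frac{1}{155} - \frac{37}{100}\right) + 106\right)^{2} = \left(\left(10 \cdot \frac{1}{155} - \frac{37}{100}\right) + 106\right)^{2} = \left(\left(\frac{2}{31} - \frac{37}{100}\right) + 106\right)^{2} = \left(- \frac{947}{3100} + 106\right)^{2} = \left(\frac{327653}{3100}\right)^{2} = \frac{107356488409}{9610000}$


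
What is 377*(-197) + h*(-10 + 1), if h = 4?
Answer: -74305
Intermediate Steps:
377*(-197) + h*(-10 + 1) = 377*(-197) + 4*(-10 + 1) = -74269 + 4*(-9) = -74269 - 36 = -74305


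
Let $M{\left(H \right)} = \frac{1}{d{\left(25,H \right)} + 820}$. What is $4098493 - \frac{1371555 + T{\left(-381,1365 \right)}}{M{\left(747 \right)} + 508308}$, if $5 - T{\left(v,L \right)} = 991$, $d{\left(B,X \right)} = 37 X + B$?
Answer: $\frac{59340586441887593}{14478645073} \approx 4.0985 \cdot 10^{6}$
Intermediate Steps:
$d{\left(B,X \right)} = B + 37 X$
$M{\left(H \right)} = \frac{1}{845 + 37 H}$ ($M{\left(H \right)} = \frac{1}{\left(25 + 37 H\right) + 820} = \frac{1}{845 + 37 H}$)
$T{\left(v,L \right)} = -986$ ($T{\left(v,L \right)} = 5 - 991 = -986$)
$4098493 - \frac{1371555 + T{\left(-381,1365 \right)}}{M{\left(747 \right)} + 508308} = 4098493 - \frac{1371555 - 986}{\frac{1}{845 + 37 \cdot 747} + 508308} = 4098493 - \frac{1370569}{\frac{1}{845 + 27639} + 508308} = 4098493 - \frac{1370569}{\frac{1}{28484} + 508308} = 4098493 - \frac{1370569}{\frac{14478645073}{28484}} = 4098493 - 1370569 \cdot \frac{28484}{14478645073} = 4098493 - \frac{39039287396}{14478645073} = \frac{59340586441887593}{14478645073}$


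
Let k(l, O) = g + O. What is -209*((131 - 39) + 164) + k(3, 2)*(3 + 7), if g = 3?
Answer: -53454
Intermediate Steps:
k(l, O) = 3 + O
-209*((131 - 39) + 164) + k(3, 2)*(3 + 7) = -209*((131 - 39) + 164) + (3 + 2)*(3 + 7) = -209*(92 + 164) + 5*10 = -209*256 + 50 = -53504 + 50 = -53454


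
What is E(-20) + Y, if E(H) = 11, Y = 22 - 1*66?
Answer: -33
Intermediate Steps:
Y = -44 (Y = 22 - 66 = -44)
E(-20) + Y = 11 - 44 = -33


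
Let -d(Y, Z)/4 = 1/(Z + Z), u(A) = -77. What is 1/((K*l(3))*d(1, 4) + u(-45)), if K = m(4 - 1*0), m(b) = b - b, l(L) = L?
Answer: -1/77 ≈ -0.012987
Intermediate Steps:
d(Y, Z) = -2/Z (d(Y, Z) = -4/(Z + Z) = -4*1/(2*Z) = -2/Z)
m(b) = 0
K = 0
1/((K*l(3))*d(1, 4) + u(-45)) = 1/((0*3)*(-2/4) - 77) = 1/(0*(-2*¼) - 77) = 1/(0*(-½) - 77) = 1/(0 - 77) = 1/(-77) = -1/77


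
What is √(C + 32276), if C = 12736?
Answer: 22*√93 ≈ 212.16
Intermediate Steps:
√(C + 32276) = √(12736 + 32276) = √45012 = 22*√93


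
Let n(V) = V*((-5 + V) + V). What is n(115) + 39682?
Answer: 65557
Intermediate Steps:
n(V) = V*(-5 + 2*V)
n(115) + 39682 = 115*(-5 + 2*115) + 39682 = 115*(-5 + 230) + 39682 = 115*225 + 39682 = 25875 + 39682 = 65557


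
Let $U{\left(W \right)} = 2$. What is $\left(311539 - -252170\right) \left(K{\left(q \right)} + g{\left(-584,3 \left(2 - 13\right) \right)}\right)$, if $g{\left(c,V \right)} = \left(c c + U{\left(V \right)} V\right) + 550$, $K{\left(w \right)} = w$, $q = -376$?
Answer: $192317217276$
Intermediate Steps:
$g{\left(c,V \right)} = 550 + c^{2} + 2 V$ ($g{\left(c,V \right)} = \left(c c + 2 V\right) + 550 = \left(c^{2} + 2 V\right) + 550 = 550 + c^{2} + 2 V$)
$\left(311539 - -252170\right) \left(K{\left(q \right)} + g{\left(-584,3 \left(2 - 13\right) \right)}\right) = \left(311539 - -252170\right) \left(-376 + \left(550 + \left(-584\right)^{2} + 2 \cdot 3 \left(2 - 13\right)\right)\right) = \left(311539 + 252170\right) \left(-376 + \left(550 + 341056 + 2 \cdot 3 \left(-11\right)\right)\right) = 563709 \left(-376 + \left(550 + 341056 + 2 \left(-33\right)\right)\right) = 563709 \left(-376 + \left(550 + 341056 - 66\right)\right) = 563709 \left(-376 + 341540\right) = 563709 \cdot 341164 = 192317217276$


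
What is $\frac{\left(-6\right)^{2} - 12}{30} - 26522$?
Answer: $- \frac{132606}{5} \approx -26521.0$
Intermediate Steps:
$\frac{\left(-6\right)^{2} - 12}{30} - 26522 = \frac{36 - 12}{30} - 26522 = \frac{1}{30} \cdot 24 - 26522 = \frac{4}{5} - 26522 = - \frac{132606}{5}$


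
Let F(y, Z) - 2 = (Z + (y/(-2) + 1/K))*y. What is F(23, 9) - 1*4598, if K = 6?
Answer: -13949/3 ≈ -4649.7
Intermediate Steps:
F(y, Z) = 2 + y*(⅙ + Z - y/2) (F(y, Z) = 2 + (Z + (y/(-2) + 1/6))*y = 2 + (Z + (y*(-½) + 1*(⅙)))*y = 2 + (Z + (-y/2 + ⅙))*y = 2 + (Z + (⅙ - y/2))*y = 2 + (⅙ + Z - y/2)*y = 2 + y*(⅙ + Z - y/2))
F(23, 9) - 1*4598 = (2 - ½*23² + (⅙)*23 + 9*23) - 1*4598 = (2 - ½*529 + 23/6 + 207) - 4598 = (2 - 529/2 + 23/6 + 207) - 4598 = -155/3 - 4598 = -13949/3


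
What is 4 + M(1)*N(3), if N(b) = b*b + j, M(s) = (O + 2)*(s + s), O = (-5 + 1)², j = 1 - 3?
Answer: 256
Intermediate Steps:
j = -2
O = 16 (O = (-4)² = 16)
M(s) = 36*s (M(s) = (16 + 2)*(s + s) = 18*(2*s) = 36*s)
N(b) = -2 + b² (N(b) = b*b - 2 = b² - 2 = -2 + b²)
4 + M(1)*N(3) = 4 + (36*1)*(-2 + 3²) = 4 + 36*(-2 + 9) = 4 + 36*7 = 4 + 252 = 256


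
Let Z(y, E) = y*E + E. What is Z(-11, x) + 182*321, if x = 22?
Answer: 58202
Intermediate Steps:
Z(y, E) = E + E*y (Z(y, E) = E*y + E = E + E*y)
Z(-11, x) + 182*321 = 22*(1 - 11) + 182*321 = 22*(-10) + 58422 = -220 + 58422 = 58202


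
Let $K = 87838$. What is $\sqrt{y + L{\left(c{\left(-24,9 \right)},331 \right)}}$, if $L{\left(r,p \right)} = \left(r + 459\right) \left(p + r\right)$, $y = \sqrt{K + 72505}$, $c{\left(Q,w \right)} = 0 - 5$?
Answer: $\sqrt{148004 + \sqrt{160343}} \approx 385.23$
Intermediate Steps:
$c{\left(Q,w \right)} = -5$ ($c{\left(Q,w \right)} = 0 - 5 = -5$)
$y = \sqrt{160343}$ ($y = \sqrt{87838 + 72505} = \sqrt{160343} \approx 400.43$)
$L{\left(r,p \right)} = \left(459 + r\right) \left(p + r\right)$
$\sqrt{y + L{\left(c{\left(-24,9 \right)},331 \right)}} = \sqrt{\sqrt{160343} + \left(\left(-5\right)^{2} + 459 \cdot 331 + 459 \left(-5\right) + 331 \left(-5\right)\right)} = \sqrt{\sqrt{160343} + \left(25 + 151929 - 2295 - 1655\right)} = \sqrt{\sqrt{160343} + 148004} = \sqrt{148004 + \sqrt{160343}}$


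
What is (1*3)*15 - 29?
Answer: 16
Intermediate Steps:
(1*3)*15 - 29 = 3*15 - 29 = 45 - 29 = 16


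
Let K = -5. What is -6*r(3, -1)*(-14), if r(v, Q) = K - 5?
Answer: -840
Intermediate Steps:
r(v, Q) = -10 (r(v, Q) = -5 - 5 = -10)
-6*r(3, -1)*(-14) = -6*(-10)*(-14) = 60*(-14) = -840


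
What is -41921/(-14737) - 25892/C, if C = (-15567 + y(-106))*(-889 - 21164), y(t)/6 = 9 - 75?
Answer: 14757153536515/5187896158743 ≈ 2.8445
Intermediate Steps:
y(t) = -396 (y(t) = 6*(9 - 75) = 6*(-66) = -396)
C = 352032039 (C = (-15567 - 396)*(-889 - 21164) = -15963*(-22053) = 352032039)
-41921/(-14737) - 25892/C = -41921/(-14737) - 25892/352032039 = -41921*(-1/14737) - 25892*1/352032039 = 41921/14737 - 25892/352032039 = 14757153536515/5187896158743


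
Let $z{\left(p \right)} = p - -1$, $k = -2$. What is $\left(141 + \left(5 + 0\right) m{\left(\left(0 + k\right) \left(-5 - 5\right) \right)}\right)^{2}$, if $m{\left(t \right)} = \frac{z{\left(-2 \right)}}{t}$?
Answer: $\frac{316969}{16} \approx 19811.0$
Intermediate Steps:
$z{\left(p \right)} = 1 + p$ ($z{\left(p \right)} = p + 1 = 1 + p$)
$m{\left(t \right)} = - \frac{1}{t}$ ($m{\left(t \right)} = \frac{1 - 2}{t} = - \frac{1}{t}$)
$\left(141 + \left(5 + 0\right) m{\left(\left(0 + k\right) \left(-5 - 5\right) \right)}\right)^{2} = \left(141 + \left(5 + 0\right) \left(- \frac{1}{\left(0 - 2\right) \left(-5 - 5\right)}\right)\right)^{2} = \left(141 + 5 \left(- \frac{1}{\left(-2\right) \left(-10\right)}\right)\right)^{2} = \left(141 + 5 \left(- \frac{1}{20}\right)\right)^{2} = \left(141 - \frac{1}{4}\right)^{2} = \left(\frac{563}{4}\right)^{2} = \frac{316969}{16}$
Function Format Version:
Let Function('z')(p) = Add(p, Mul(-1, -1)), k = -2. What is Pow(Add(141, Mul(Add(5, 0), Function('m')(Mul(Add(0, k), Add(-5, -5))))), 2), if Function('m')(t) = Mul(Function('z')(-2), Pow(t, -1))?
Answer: Rational(316969, 16) ≈ 19811.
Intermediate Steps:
Function('z')(p) = Add(1, p) (Function('z')(p) = Add(p, 1) = Add(1, p))
Function('m')(t) = Mul(-1, Pow(t, -1)) (Function('m')(t) = Mul(Add(1, -2), Pow(t, -1)) = Mul(-1, Pow(t, -1)))
Pow(Add(141, Mul(Add(5, 0), Function('m')(Mul(Add(0, k), Add(-5, -5))))), 2) = Pow(Add(141, Mul(Add(5, 0), Mul(-1, Pow(Mul(Add(0, -2), Add(-5, -5)), -1)))), 2) = Pow(Add(141, Mul(5, Mul(-1, Pow(Mul(-2, -10), -1)))), 2) = Pow(Add(141, Mul(5, Mul(-1, Pow(20, -1)))), 2) = Pow(Add(141, Mul(5, Mul(-1, Rational(1, 20)))), 2) = Pow(Add(141, Mul(5, Rational(-1, 20))), 2) = Pow(Add(141, Rational(-1, 4)), 2) = Pow(Rational(563, 4), 2) = Rational(316969, 16)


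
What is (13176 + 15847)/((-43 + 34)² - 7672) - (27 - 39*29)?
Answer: 8351441/7591 ≈ 1100.2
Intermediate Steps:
(13176 + 15847)/((-43 + 34)² - 7672) - (27 - 39*29) = 29023/((-9)² - 7672) - (27 - 1131) = 29023/(81 - 7672) - 1*(-1104) = 29023/(-7591) + 1104 = 29023*(-1/7591) + 1104 = -29023/7591 + 1104 = 8351441/7591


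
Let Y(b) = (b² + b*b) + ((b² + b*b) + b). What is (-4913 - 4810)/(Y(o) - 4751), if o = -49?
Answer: -9723/4804 ≈ -2.0239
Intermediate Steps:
Y(b) = b + 4*b² (Y(b) = (b² + b²) + ((b² + b²) + b) = 2*b² + (2*b² + b) = 2*b² + (b + 2*b²) = b + 4*b²)
(-4913 - 4810)/(Y(o) - 4751) = (-4913 - 4810)/(-49*(1 + 4*(-49)) - 4751) = -9723/(-49*(1 - 196) - 4751) = -9723/(-49*(-195) - 4751) = -9723/(9555 - 4751) = -9723/4804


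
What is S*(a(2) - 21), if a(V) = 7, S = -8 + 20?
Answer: -168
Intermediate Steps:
S = 12
S*(a(2) - 21) = 12*(7 - 21) = 12*(-14) = -168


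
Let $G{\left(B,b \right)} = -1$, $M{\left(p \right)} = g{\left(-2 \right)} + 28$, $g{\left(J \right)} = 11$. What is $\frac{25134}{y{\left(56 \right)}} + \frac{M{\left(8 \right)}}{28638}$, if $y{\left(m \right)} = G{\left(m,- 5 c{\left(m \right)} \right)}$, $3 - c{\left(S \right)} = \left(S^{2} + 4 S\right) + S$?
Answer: $- \frac{239929151}{9546} \approx -25134.0$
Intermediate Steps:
$c{\left(S \right)} = 3 - S^{2} - 5 S$ ($c{\left(S \right)} = 3 - \left(\left(S^{2} + 4 S\right) + S\right) = 3 - \left(S^{2} + 5 S\right) = 3 - S^{2} - 5 S$)
$M{\left(p \right)} = 39$ ($M{\left(p \right)} = 11 + 28 = 39$)
$y{\left(m \right)} = -1$
$\frac{25134}{y{\left(56 \right)}} + \frac{M{\left(8 \right)}}{28638} = \frac{25134}{-1} + \frac{39}{28638} = 25134 \left(-1\right) + 39 \cdot \frac{1}{28638} = -25134 + \frac{13}{9546} = - \frac{239929151}{9546}$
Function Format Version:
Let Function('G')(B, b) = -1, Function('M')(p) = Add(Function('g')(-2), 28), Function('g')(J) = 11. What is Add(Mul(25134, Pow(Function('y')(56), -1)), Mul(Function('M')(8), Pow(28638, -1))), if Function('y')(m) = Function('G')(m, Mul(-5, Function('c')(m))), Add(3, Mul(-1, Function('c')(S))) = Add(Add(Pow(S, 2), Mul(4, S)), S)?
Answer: Rational(-239929151, 9546) ≈ -25134.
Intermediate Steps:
Function('c')(S) = Add(3, Mul(-1, Pow(S, 2)), Mul(-5, S)) (Function('c')(S) = Add(3, Mul(-1, Add(Add(Pow(S, 2), Mul(4, S)), S))) = Add(3, Mul(-1, Add(Pow(S, 2), Mul(5, S)))) = Add(3, Add(Mul(-1, Pow(S, 2)), Mul(-5, S))) = Add(3, Mul(-1, Pow(S, 2)), Mul(-5, S)))
Function('M')(p) = 39 (Function('M')(p) = Add(11, 28) = 39)
Function('y')(m) = -1
Add(Mul(25134, Pow(Function('y')(56), -1)), Mul(Function('M')(8), Pow(28638, -1))) = Add(Mul(25134, Pow(-1, -1)), Mul(39, Pow(28638, -1))) = Add(Mul(25134, -1), Mul(39, Rational(1, 28638))) = Add(-25134, Rational(13, 9546)) = Rational(-239929151, 9546)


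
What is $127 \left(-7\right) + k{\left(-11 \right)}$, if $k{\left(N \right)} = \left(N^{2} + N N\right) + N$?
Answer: $-658$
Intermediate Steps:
$k{\left(N \right)} = N + 2 N^{2}$ ($k{\left(N \right)} = \left(N^{2} + N^{2}\right) + N = 2 N^{2} + N = N + 2 N^{2}$)
$127 \left(-7\right) + k{\left(-11 \right)} = 127 \left(-7\right) - 11 \left(1 + 2 \left(-11\right)\right) = -889 - 11 \left(1 - 22\right) = -889 - -231 = -889 + 231 = -658$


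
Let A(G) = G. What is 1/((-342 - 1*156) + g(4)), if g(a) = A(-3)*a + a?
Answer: -1/506 ≈ -0.0019763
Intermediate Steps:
g(a) = -2*a (g(a) = -3*a + a = -2*a)
1/((-342 - 1*156) + g(4)) = 1/((-342 - 1*156) - 2*4) = 1/((-342 - 156) - 8) = 1/(-498 - 8) = 1/(-506) = -1/506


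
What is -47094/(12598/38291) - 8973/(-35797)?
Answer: -32275885301142/225485303 ≈ -1.4314e+5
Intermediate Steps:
-47094/(12598/38291) - 8973/(-35797) = -47094/(12598*(1/38291)) - 8973*(-1/35797) = -47094/12598/38291 + 8973/35797 = -47094*38291/12598 + 8973/35797 = -901638177/6299 + 8973/35797 = -32275885301142/225485303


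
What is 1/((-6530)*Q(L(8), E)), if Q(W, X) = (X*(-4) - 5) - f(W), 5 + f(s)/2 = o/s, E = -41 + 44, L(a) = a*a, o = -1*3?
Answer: 16/721565 ≈ 2.2174e-5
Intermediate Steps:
o = -3
L(a) = a**2
E = 3
f(s) = -10 - 6/s (f(s) = -10 + 2*(-3/s) = -10 - 6/s)
Q(W, X) = 5 - 4*X + 6/W (Q(W, X) = (X*(-4) - 5) - (-10 - 6/W) = (-4*X - 5) + (10 + 6/W) = (-5 - 4*X) + (10 + 6/W) = 5 - 4*X + 6/W)
1/((-6530)*Q(L(8), E)) = 1/((-6530)*(5 - 4*3 + 6/(8**2))) = -1/(6530*(5 - 12 + 6/64)) = -1/(6530*(5 - 12 + 6*(1/64))) = -1/(6530*(5 - 12 + 3/32)) = -1/(6530*(-221/32)) = -1/6530*(-32/221) = 16/721565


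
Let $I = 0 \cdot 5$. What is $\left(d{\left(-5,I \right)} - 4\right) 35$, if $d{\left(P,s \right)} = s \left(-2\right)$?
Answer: $-140$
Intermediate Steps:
$I = 0$
$d{\left(P,s \right)} = - 2 s$
$\left(d{\left(-5,I \right)} - 4\right) 35 = \left(\left(-2\right) 0 - 4\right) 35 = \left(0 - 4\right) 35 = \left(-4\right) 35 = -140$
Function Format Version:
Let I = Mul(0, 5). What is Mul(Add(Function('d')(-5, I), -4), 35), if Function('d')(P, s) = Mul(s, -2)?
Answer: -140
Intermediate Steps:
I = 0
Function('d')(P, s) = Mul(-2, s)
Mul(Add(Function('d')(-5, I), -4), 35) = Mul(Add(Mul(-2, 0), -4), 35) = Mul(Add(0, -4), 35) = Mul(-4, 35) = -140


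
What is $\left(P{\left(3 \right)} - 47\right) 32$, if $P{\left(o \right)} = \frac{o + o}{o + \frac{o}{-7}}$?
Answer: $- \frac{4288}{3} \approx -1429.3$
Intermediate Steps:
$P{\left(o \right)} = \frac{7}{3}$ ($P{\left(o \right)} = \frac{2 o}{o + o \left(- \frac{1}{7}\right)} = \frac{2 o}{o - \frac{o}{7}} = \frac{2 o}{\frac{6}{7} o} = 2 o \frac{7}{6 o} = \frac{7}{3}$)
$\left(P{\left(3 \right)} - 47\right) 32 = \left(\frac{7}{3} - 47\right) 32 = \left(- \frac{134}{3}\right) 32 = - \frac{4288}{3}$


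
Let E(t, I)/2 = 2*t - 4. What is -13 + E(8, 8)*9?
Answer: 203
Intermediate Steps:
E(t, I) = -8 + 4*t (E(t, I) = 2*(2*t - 4) = 2*(-4 + 2*t) = -8 + 4*t)
-13 + E(8, 8)*9 = -13 + (-8 + 4*8)*9 = -13 + (-8 + 32)*9 = -13 + 24*9 = -13 + 216 = 203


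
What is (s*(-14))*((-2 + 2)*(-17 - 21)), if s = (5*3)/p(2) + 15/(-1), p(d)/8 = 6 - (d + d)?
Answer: 0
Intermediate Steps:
p(d) = 48 - 16*d (p(d) = 8*(6 - (d + d)) = 8*(6 - 2*d) = 48 - 16*d)
s = -225/16 (s = (5*3)/(48 - 16*2) + 15/(-1) = 15/(48 - 32) + 15*(-1) = 15/16 - 15 = -225/16 ≈ -14.063)
(s*(-14))*((-2 + 2)*(-17 - 21)) = (-225/16*(-14))*((-2 + 2)*(-17 - 21)) = 1575*(0*(-38))/8 = (1575/8)*0 = 0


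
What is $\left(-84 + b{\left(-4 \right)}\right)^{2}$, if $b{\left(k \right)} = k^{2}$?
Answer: $4624$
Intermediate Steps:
$\left(-84 + b{\left(-4 \right)}\right)^{2} = \left(-84 + \left(-4\right)^{2}\right)^{2} = \left(-84 + 16\right)^{2} = \left(-68\right)^{2} = 4624$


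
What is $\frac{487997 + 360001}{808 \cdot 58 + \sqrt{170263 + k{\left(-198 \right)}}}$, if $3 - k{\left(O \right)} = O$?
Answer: $\frac{413964357}{22875667} - \frac{141333 \sqrt{10654}}{91502668} \approx 17.937$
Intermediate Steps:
$k{\left(O \right)} = 3 - O$
$\frac{487997 + 360001}{808 \cdot 58 + \sqrt{170263 + k{\left(-198 \right)}}} = \frac{487997 + 360001}{808 \cdot 58 + \sqrt{170263 + \left(3 - -198\right)}} = \frac{847998}{46864 + \sqrt{170263 + \left(3 + 198\right)}} = \frac{847998}{46864 + \sqrt{170263 + 201}} = \frac{847998}{46864 + \sqrt{170464}} = \frac{847998}{46864 + 4 \sqrt{10654}}$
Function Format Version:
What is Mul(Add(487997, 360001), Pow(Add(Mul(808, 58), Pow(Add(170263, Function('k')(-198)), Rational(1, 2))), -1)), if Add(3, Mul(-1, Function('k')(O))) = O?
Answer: Add(Rational(413964357, 22875667), Mul(Rational(-141333, 91502668), Pow(10654, Rational(1, 2)))) ≈ 17.937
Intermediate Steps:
Function('k')(O) = Add(3, Mul(-1, O))
Mul(Add(487997, 360001), Pow(Add(Mul(808, 58), Pow(Add(170263, Function('k')(-198)), Rational(1, 2))), -1)) = Mul(Add(487997, 360001), Pow(Add(Mul(808, 58), Pow(Add(170263, Add(3, Mul(-1, -198))), Rational(1, 2))), -1)) = Mul(847998, Pow(Add(46864, Pow(Add(170263, Add(3, 198)), Rational(1, 2))), -1)) = Mul(847998, Pow(Add(46864, Pow(Add(170263, 201), Rational(1, 2))), -1)) = Mul(847998, Pow(Add(46864, Pow(170464, Rational(1, 2))), -1)) = Mul(847998, Pow(Add(46864, Mul(4, Pow(10654, Rational(1, 2)))), -1))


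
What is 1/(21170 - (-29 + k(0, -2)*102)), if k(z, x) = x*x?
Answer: 1/20791 ≈ 4.8098e-5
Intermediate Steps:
k(z, x) = x²
1/(21170 - (-29 + k(0, -2)*102)) = 1/(21170 - (-29 + (-2)²*102)) = 1/(21170 - (-29 + 4*102)) = 1/(21170 - (-29 + 408)) = 1/(21170 - 1*379) = 1/(21170 - 379) = 1/20791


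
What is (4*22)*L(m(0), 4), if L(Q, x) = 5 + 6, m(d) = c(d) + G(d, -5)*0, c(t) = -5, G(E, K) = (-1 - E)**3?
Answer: 968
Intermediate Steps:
m(d) = -5 (m(d) = -5 - (1 + d)**3*0 = -5 + 0 = -5)
L(Q, x) = 11
(4*22)*L(m(0), 4) = (4*22)*11 = 88*11 = 968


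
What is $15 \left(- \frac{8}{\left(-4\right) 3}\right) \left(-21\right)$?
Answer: $-210$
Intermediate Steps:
$15 \left(- \frac{8}{\left(-4\right) 3}\right) \left(-21\right) = 15 \left(- \frac{8}{-12}\right) \left(-21\right) = 15 \left(\left(-8\right) \left(- \frac{1}{12}\right)\right) \left(-21\right) = 15 \cdot \frac{2}{3} \left(-21\right) = 10 \left(-21\right) = -210$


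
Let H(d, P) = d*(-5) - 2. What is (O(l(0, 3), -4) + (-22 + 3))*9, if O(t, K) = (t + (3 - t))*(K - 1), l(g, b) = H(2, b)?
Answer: -306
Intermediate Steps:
H(d, P) = -2 - 5*d (H(d, P) = -5*d - 2 = -2 - 5*d)
l(g, b) = -12 (l(g, b) = -2 - 5*2 = -2 - 10 = -12)
O(t, K) = -3 + 3*K (O(t, K) = 3*(-1 + K) = -3 + 3*K)
(O(l(0, 3), -4) + (-22 + 3))*9 = ((-3 + 3*(-4)) + (-22 + 3))*9 = ((-3 - 12) - 19)*9 = (-15 - 19)*9 = -34*9 = -306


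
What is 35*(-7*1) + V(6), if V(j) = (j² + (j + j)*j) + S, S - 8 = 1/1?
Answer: -128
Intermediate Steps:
S = 9 (S = 8 + 1/1 = 8 + 1 = 9)
V(j) = 9 + 3*j² (V(j) = (j² + (j + j)*j) + 9 = (j² + (2*j)*j) + 9 = (j² + 2*j²) + 9 = 3*j² + 9 = 9 + 3*j²)
35*(-7*1) + V(6) = 35*(-7*1) + (9 + 3*6²) = 35*(-7) + (9 + 3*36) = -245 + (9 + 108) = -245 + 117 = -128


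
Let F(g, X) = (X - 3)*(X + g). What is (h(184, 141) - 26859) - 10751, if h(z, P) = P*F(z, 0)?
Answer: -115442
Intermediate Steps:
F(g, X) = (-3 + X)*(X + g)
h(z, P) = -3*P*z (h(z, P) = P*(0² - 3*0 - 3*z + 0*z) = P*(0 + 0 - 3*z + 0) = P*(-3*z) = -3*P*z)
(h(184, 141) - 26859) - 10751 = (-3*141*184 - 26859) - 10751 = (-77832 - 26859) - 10751 = -104691 - 10751 = -115442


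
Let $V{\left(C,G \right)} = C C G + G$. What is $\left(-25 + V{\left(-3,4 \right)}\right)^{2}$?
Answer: $225$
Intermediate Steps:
$V{\left(C,G \right)} = G + G C^{2}$ ($V{\left(C,G \right)} = C^{2} G + G = G C^{2} + G = G + G C^{2}$)
$\left(-25 + V{\left(-3,4 \right)}\right)^{2} = \left(-25 + 4 \left(1 + \left(-3\right)^{2}\right)\right)^{2} = \left(-25 + 4 \left(1 + 9\right)\right)^{2} = \left(-25 + 4 \cdot 10\right)^{2} = \left(-25 + 40\right)^{2} = 15^{2} = 225$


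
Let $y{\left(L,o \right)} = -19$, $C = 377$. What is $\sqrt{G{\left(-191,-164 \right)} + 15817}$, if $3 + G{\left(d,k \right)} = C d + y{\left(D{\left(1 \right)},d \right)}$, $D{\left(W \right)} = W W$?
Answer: $2 i \sqrt{14053} \approx 237.09 i$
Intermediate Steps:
$D{\left(W \right)} = W^{2}$
$G{\left(d,k \right)} = -22 + 377 d$ ($G{\left(d,k \right)} = -3 + \left(377 d - 19\right) = -3 + \left(-19 + 377 d\right) = -22 + 377 d$)
$\sqrt{G{\left(-191,-164 \right)} + 15817} = \sqrt{\left(-22 + 377 \left(-191\right)\right) + 15817} = \sqrt{\left(-22 - 72007\right) + 15817} = \sqrt{-72029 + 15817} = \sqrt{-56212} = 2 i \sqrt{14053}$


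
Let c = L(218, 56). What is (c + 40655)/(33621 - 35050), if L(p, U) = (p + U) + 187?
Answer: -41116/1429 ≈ -28.773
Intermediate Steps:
L(p, U) = 187 + U + p (L(p, U) = (U + p) + 187 = 187 + U + p)
c = 461 (c = 187 + 56 + 218 = 461)
(c + 40655)/(33621 - 35050) = (461 + 40655)/(33621 - 35050) = 41116/(-1429) = 41116*(-1/1429) = -41116/1429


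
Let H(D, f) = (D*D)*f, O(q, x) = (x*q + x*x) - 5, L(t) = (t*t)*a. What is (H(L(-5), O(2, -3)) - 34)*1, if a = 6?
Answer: -45034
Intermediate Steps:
L(t) = 6*t**2 (L(t) = (t*t)*6 = t**2*6 = 6*t**2)
O(q, x) = -5 + x**2 + q*x (O(q, x) = (q*x + x**2) - 5 = (x**2 + q*x) - 5 = -5 + x**2 + q*x)
H(D, f) = f*D**2 (H(D, f) = D**2*f = f*D**2)
(H(L(-5), O(2, -3)) - 34)*1 = ((-5 + (-3)**2 + 2*(-3))*(6*(-5)**2)**2 - 34)*1 = ((-5 + 9 - 6)*(6*25)**2 - 34)*1 = (-2*150**2 - 34)*1 = (-2*22500 - 34)*1 = (-45000 - 34)*1 = -45034*1 = -45034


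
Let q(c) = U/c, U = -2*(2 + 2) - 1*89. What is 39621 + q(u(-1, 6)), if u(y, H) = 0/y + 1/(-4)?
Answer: 40009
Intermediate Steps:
u(y, H) = -¼ (u(y, H) = 0 + 1*(-¼) = 0 - ¼ = -¼)
U = -97 (U = -2*4 - 89 = -8 - 89 = -97)
q(c) = -97/c
39621 + q(u(-1, 6)) = 39621 - 97/(-¼) = 39621 - 97*(-4) = 39621 + 388 = 40009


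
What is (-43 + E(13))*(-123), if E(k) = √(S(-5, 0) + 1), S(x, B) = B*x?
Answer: 5166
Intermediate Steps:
E(k) = 1 (E(k) = √(0*(-5) + 1) = √(0 + 1) = √1 = 1)
(-43 + E(13))*(-123) = (-43 + 1)*(-123) = -42*(-123) = 5166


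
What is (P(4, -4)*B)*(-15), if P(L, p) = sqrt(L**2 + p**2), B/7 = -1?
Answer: 420*sqrt(2) ≈ 593.97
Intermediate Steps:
B = -7 (B = 7*(-1) = -7)
(P(4, -4)*B)*(-15) = (sqrt(4**2 + (-4)**2)*(-7))*(-15) = (sqrt(16 + 16)*(-7))*(-15) = (sqrt(32)*(-7))*(-15) = ((4*sqrt(2))*(-7))*(-15) = -28*sqrt(2)*(-15) = 420*sqrt(2)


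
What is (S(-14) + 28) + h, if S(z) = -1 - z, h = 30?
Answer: 71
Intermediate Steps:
(S(-14) + 28) + h = ((-1 - 1*(-14)) + 28) + 30 = ((-1 + 14) + 28) + 30 = (13 + 28) + 30 = 41 + 30 = 71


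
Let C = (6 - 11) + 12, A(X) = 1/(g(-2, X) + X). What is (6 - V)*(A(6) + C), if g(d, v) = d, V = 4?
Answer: 29/2 ≈ 14.500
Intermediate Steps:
A(X) = 1/(-2 + X)
C = 7 (C = -5 + 12 = 7)
(6 - V)*(A(6) + C) = (6 - 1*4)*(1/(-2 + 6) + 7) = (6 - 4)*(1/4 + 7) = 2*(¼ + 7) = 2*(29/4) = 29/2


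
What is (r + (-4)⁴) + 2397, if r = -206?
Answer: 2447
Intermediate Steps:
(r + (-4)⁴) + 2397 = (-206 + (-4)⁴) + 2397 = (-206 + 256) + 2397 = 50 + 2397 = 2447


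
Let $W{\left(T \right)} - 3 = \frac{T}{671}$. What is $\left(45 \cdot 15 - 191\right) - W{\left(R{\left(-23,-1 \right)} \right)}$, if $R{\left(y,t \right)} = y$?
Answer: $\frac{322774}{671} \approx 481.03$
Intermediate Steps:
$W{\left(T \right)} = 3 + \frac{T}{671}$
$\left(45 \cdot 15 - 191\right) - W{\left(R{\left(-23,-1 \right)} \right)} = \left(45 \cdot 15 - 191\right) - \left(3 + \frac{1}{671} \left(-23\right)\right) = \left(675 - 191\right) - \left(3 - \frac{23}{671}\right) = 484 - \frac{1990}{671} = \frac{322774}{671}$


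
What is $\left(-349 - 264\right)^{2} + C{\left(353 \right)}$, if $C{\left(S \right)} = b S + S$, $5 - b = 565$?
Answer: $178442$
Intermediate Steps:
$b = -560$ ($b = 5 - 565 = -560$)
$C{\left(S \right)} = - 559 S$ ($C{\left(S \right)} = - 560 S + S = - 559 S$)
$\left(-349 - 264\right)^{2} + C{\left(353 \right)} = \left(-349 - 264\right)^{2} - 197327 = \left(-613\right)^{2} - 197327 = 375769 - 197327 = 178442$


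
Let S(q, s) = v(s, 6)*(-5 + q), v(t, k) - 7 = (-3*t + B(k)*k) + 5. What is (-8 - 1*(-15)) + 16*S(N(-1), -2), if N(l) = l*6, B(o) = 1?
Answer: -4217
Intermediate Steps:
N(l) = 6*l
v(t, k) = 12 + k - 3*t (v(t, k) = 7 + ((-3*t + 1*k) + 5) = 7 + ((-3*t + k) + 5) = 7 + ((k - 3*t) + 5) = 7 + (5 + k - 3*t) = 12 + k - 3*t)
S(q, s) = (-5 + q)*(18 - 3*s) (S(q, s) = (12 + 6 - 3*s)*(-5 + q) = (18 - 3*s)*(-5 + q) = (-5 + q)*(18 - 3*s))
(-8 - 1*(-15)) + 16*S(N(-1), -2) = (-8 - 1*(-15)) + 16*(-3*(-6 - 2)*(-5 + 6*(-1))) = (-8 + 15) + 16*(-3*(-8)*(-5 - 6)) = 7 + 16*(-3*(-8)*(-11)) = 7 + 16*(-264) = 7 - 4224 = -4217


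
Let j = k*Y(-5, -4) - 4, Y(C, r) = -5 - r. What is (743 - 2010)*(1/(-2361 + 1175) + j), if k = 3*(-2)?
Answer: -3004057/1186 ≈ -2532.9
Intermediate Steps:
k = -6
j = 2 (j = -6*(-5 - 1*(-4)) - 4 = -6*(-5 + 4) - 4 = -6*(-1) - 4 = 6 - 4 = 2)
(743 - 2010)*(1/(-2361 + 1175) + j) = (743 - 2010)*(1/(-2361 + 1175) + 2) = -1267*(1/(-1186) + 2) = -1267*(-1/1186 + 2) = -1267*2371/1186 = -3004057/1186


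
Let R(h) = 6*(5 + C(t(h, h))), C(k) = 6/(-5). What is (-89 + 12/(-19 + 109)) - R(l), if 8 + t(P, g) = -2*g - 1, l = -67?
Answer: -335/3 ≈ -111.67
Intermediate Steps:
t(P, g) = -9 - 2*g (t(P, g) = -8 + (-2*g - 1) = -8 + (-1 - 2*g) = -9 - 2*g)
C(k) = -6/5 (C(k) = 6*(-⅕) = -6/5)
R(h) = 114/5 (R(h) = 6*(5 - 6/5) = 6*(19/5) = 114/5)
(-89 + 12/(-19 + 109)) - R(l) = (-89 + 12/(-19 + 109)) - 1*114/5 = (-89 + 12/90) - 114/5 = (-89 + 12*(1/90)) - 114/5 = (-89 + 2/15) - 114/5 = -1333/15 - 114/5 = -335/3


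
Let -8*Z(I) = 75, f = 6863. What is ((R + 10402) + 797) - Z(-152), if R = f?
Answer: 144571/8 ≈ 18071.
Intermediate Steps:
R = 6863
Z(I) = -75/8 (Z(I) = -⅛*75 = -75/8)
((R + 10402) + 797) - Z(-152) = ((6863 + 10402) + 797) - 1*(-75/8) = (17265 + 797) + 75/8 = 18062 + 75/8 = 144571/8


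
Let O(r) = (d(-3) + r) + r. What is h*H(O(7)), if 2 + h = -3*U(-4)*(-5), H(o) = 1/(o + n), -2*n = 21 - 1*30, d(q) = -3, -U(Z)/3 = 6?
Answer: -544/31 ≈ -17.548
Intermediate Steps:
U(Z) = -18 (U(Z) = -3*6 = -18)
n = 9/2 (n = -(21 - 1*30)/2 = -(21 - 30)/2 = -½*(-9) = 9/2 ≈ 4.5000)
O(r) = -3 + 2*r (O(r) = (-3 + r) + r = -3 + 2*r)
H(o) = 1/(9/2 + o) (H(o) = 1/(o + 9/2) = 1/(9/2 + o))
h = -272 (h = -2 - 3*(-18)*(-5) = -2 + 54*(-5) = -2 - 270 = -272)
h*H(O(7)) = -544/(9 + 2*(-3 + 2*7)) = -544/(9 + 2*(-3 + 14)) = -544/(9 + 2*11) = -544/(9 + 22) = -544/31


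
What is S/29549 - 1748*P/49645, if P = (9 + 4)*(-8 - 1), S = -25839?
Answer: 4760466129/1466960105 ≈ 3.2451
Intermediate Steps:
P = -117 (P = 13*(-9) = -117)
S/29549 - 1748*P/49645 = -25839/29549 - 1748*(-117)/49645 = -25839*1/29549 + 204516*(1/49645) = -25839/29549 + 204516/49645 = 4760466129/1466960105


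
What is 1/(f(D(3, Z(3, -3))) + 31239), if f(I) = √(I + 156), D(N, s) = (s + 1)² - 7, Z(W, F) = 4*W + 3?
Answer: 1157/36143508 - √5/108430524 ≈ 3.1991e-5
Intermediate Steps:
Z(W, F) = 3 + 4*W
D(N, s) = -7 + (1 + s)² (D(N, s) = (1 + s)² - 7 = -7 + (1 + s)²)
f(I) = √(156 + I)
1/(f(D(3, Z(3, -3))) + 31239) = 1/(√(156 + (-7 + (1 + (3 + 4*3))²)) + 31239) = 1/(√(156 + (-7 + (1 + (3 + 12))²)) + 31239) = 1/(√(156 + (-7 + (1 + 15)²)) + 31239) = 1/(√(156 + (-7 + 16²)) + 31239) = 1/(√(156 + (-7 + 256)) + 31239) = 1/(√(156 + 249) + 31239) = 1/(√405 + 31239) = 1/(9*√5 + 31239) = 1/(31239 + 9*√5)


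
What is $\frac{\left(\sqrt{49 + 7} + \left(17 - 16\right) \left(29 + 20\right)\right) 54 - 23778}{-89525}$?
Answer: $\frac{21132}{89525} - \frac{108 \sqrt{14}}{89525} \approx 0.23153$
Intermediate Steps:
$\frac{\left(\sqrt{49 + 7} + \left(17 - 16\right) \left(29 + 20\right)\right) 54 - 23778}{-89525} = \left(\left(\sqrt{56} + 1 \cdot 49\right) 54 - 23778\right) \left(- \frac{1}{89525}\right) = \left(\left(2 \sqrt{14} + 49\right) 54 - 23778\right) \left(- \frac{1}{89525}\right) = \left(\left(49 + 2 \sqrt{14}\right) 54 - 23778\right) \left(- \frac{1}{89525}\right) = \left(\left(2646 + 108 \sqrt{14}\right) - 23778\right) \left(- \frac{1}{89525}\right) = \left(-21132 + 108 \sqrt{14}\right) \left(- \frac{1}{89525}\right) = \frac{21132}{89525} - \frac{108 \sqrt{14}}{89525}$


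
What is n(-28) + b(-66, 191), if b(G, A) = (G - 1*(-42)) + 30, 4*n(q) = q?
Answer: -1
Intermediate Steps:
n(q) = q/4
b(G, A) = 72 + G (b(G, A) = (G + 42) + 30 = (42 + G) + 30 = 72 + G)
n(-28) + b(-66, 191) = (1/4)*(-28) + (72 - 66) = -7 + 6 = -1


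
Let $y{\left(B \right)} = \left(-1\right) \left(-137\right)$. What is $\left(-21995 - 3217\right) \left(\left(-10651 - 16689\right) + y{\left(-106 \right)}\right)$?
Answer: $685842036$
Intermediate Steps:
$y{\left(B \right)} = 137$
$\left(-21995 - 3217\right) \left(\left(-10651 - 16689\right) + y{\left(-106 \right)}\right) = \left(-21995 - 3217\right) \left(\left(-10651 - 16689\right) + 137\right) = - 25212 \left(-27340 + 137\right) = \left(-25212\right) \left(-27203\right) = 685842036$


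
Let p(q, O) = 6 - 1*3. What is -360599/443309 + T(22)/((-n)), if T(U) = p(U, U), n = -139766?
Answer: -50398149907/61959525694 ≈ -0.81340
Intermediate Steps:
p(q, O) = 3 (p(q, O) = 6 - 3 = 3)
T(U) = 3
-360599/443309 + T(22)/((-n)) = -360599/443309 + 3/((-1*(-139766))) = -360599*1/443309 + 3/139766 = -360599/443309 + 3*(1/139766) = -360599/443309 + 3/139766 = -50398149907/61959525694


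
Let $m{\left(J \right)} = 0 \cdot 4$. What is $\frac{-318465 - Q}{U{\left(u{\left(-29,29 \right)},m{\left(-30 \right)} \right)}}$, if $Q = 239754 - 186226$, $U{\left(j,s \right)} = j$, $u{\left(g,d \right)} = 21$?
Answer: $- \frac{371993}{21} \approx -17714.0$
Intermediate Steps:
$m{\left(J \right)} = 0$
$Q = 53528$
$\frac{-318465 - Q}{U{\left(u{\left(-29,29 \right)},m{\left(-30 \right)} \right)}} = \frac{-318465 - 53528}{21} = \left(-318465 - 53528\right) \frac{1}{21} = \left(-371993\right) \frac{1}{21} = - \frac{371993}{21}$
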